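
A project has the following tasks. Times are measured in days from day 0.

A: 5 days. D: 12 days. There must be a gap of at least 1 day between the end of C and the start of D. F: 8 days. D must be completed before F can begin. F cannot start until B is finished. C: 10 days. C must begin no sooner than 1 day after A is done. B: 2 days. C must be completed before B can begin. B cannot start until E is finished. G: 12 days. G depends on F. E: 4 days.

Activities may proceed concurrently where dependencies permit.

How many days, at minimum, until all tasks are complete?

E has no prerequisites, so it starts at day 0 and finishes at day 4.
A can start immediately at day 0; it finishes at day 5.
C waits on A (finishes day 5, plus 1-day gap → day 6), so it starts at day 6 and finishes at 6 + 10 = day 16.
After C (finishes day 16, plus 1-day gap → day 17), D can start at day 17 and finishes at day 29.
B cannot start until C (finishes day 16); E (finishes day 4). The controlling bound is day 16, so B finishes at 16 + 2 = day 18.
For F: D (finishes day 29); B (finishes day 18). Taking the maximum gives a start of day 29, and it finishes at 29 + 8 = day 37.
G waits on F (finishes day 37), so it starts at day 37 and finishes at 37 + 12 = day 49.
All tasks are finished once the last one completes. Finish times: A at 5, B at 18, C at 16, D at 29, E at 4, F at 37, G at 49. The latest is day 49.

49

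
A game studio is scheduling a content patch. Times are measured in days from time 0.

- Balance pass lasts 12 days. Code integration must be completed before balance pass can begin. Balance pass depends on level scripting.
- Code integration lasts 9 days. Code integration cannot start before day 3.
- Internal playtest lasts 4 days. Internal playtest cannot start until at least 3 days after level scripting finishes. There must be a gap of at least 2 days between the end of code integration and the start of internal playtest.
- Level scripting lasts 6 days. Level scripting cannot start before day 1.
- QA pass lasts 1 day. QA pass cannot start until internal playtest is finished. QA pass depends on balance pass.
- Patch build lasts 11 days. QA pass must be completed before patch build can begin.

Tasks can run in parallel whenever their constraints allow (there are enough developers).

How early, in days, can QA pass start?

24

After its own release at day 3, code integration can start at day 3 and finishes at day 12.
Level scripting waits on its own release at day 1, so it starts at day 1 and finishes at 1 + 6 = day 7.
Balance pass has to wait for code integration (finishes day 12); level scripting (finishes day 7). The latest of these is day 12, so balance pass runs day 12 to 12 + 12 = day 24.
Internal playtest cannot start until level scripting (finishes day 7, plus 3-day gap → day 10); code integration (finishes day 12, plus 2-day gap → day 14). The controlling bound is day 14, so internal playtest finishes at 14 + 4 = day 18.
QA pass waits on internal playtest (finishes day 18); balance pass (finishes day 24). The latest of these is day 24, which is the earliest QA pass can start.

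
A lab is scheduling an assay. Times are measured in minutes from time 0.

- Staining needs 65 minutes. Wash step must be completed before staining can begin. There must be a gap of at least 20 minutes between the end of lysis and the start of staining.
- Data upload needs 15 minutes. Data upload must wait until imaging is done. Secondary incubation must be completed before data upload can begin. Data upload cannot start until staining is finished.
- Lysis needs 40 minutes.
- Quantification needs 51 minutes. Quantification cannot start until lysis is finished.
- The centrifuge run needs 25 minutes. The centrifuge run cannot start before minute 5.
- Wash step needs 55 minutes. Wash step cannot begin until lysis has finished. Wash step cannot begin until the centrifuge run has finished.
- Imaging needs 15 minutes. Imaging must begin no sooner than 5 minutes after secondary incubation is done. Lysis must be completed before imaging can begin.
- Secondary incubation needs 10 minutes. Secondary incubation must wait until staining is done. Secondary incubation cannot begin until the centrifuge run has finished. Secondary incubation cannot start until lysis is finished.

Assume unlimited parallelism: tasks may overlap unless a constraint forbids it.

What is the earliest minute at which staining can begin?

The centrifuge run waits on its own release at minute 5, so it starts at minute 5 and finishes at 5 + 25 = minute 30.
Lysis has no prerequisites, so it starts at minute 0 and finishes at minute 40.
For wash step: lysis (finishes minute 40); the centrifuge run (finishes minute 30). Taking the maximum gives a start of minute 40, and it finishes at 40 + 55 = minute 95.
Staining waits on wash step (finishes minute 95); lysis (finishes minute 40, plus 20-minute gap → minute 60). The latest of these is minute 95, which is the earliest staining can start.

95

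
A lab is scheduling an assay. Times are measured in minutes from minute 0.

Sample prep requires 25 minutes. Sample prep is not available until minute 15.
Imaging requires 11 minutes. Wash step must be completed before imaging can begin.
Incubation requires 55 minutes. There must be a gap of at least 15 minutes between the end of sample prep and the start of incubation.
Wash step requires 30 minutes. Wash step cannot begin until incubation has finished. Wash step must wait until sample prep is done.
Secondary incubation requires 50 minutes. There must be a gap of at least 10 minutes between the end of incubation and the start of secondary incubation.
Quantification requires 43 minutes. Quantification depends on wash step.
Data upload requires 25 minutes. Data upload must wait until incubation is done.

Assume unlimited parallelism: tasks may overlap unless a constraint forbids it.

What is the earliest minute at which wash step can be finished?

Sample prep waits on its own release at minute 15, so it starts at minute 15 and finishes at 15 + 25 = minute 40.
After sample prep (finishes minute 40, plus 15-minute gap → minute 55), incubation can start at minute 55 and finishes at minute 110.
For wash step: incubation (finishes minute 110); sample prep (finishes minute 40). Taking the maximum gives a start of minute 110, and it finishes at 110 + 30 = minute 140.

140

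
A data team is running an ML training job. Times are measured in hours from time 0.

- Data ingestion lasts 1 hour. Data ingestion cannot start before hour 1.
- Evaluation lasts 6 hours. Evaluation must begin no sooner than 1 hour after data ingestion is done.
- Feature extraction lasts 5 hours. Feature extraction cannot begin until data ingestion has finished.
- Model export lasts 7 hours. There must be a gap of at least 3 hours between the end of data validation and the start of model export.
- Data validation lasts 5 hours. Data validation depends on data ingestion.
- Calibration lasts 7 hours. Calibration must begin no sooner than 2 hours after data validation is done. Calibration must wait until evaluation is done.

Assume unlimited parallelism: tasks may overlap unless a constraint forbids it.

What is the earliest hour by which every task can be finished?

17

Data ingestion waits on its own release at hour 1, so it starts at hour 1 and finishes at 1 + 1 = hour 2.
After data ingestion (finishes hour 2, plus 1-hour gap → hour 3), evaluation can start at hour 3 and finishes at hour 9.
After data ingestion (finishes hour 2), feature extraction can start at hour 2 and finishes at hour 7.
Data validation cannot begin until data ingestion (finishes hour 2). It runs from hour 2 to 2 + 5 = hour 7.
After data validation (finishes hour 7, plus 3-hour gap → hour 10), model export can start at hour 10 and finishes at hour 17.
Calibration cannot start until data validation (finishes hour 7, plus 2-hour gap → hour 9); evaluation (finishes hour 9). The controlling bound is hour 9, so calibration finishes at 9 + 7 = hour 16.
All tasks are finished once the last one completes. Finish times: Data ingestion at 2, Data validation at 7, Feature extraction at 7, Evaluation at 9, Calibration at 16, Model export at 17. The latest is hour 17.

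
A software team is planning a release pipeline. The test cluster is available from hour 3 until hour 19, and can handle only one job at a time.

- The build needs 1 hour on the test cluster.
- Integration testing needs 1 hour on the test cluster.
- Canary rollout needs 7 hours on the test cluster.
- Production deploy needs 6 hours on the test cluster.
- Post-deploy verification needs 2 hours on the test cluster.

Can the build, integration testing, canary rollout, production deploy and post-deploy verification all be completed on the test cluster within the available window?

The test cluster window is 19 − 3 = 16 hours.
Running back to back, the jobs need 1 + 1 + 7 + 6 + 2 = 17 hours on the test cluster.
Since 17 > 16, they cannot all fit.

No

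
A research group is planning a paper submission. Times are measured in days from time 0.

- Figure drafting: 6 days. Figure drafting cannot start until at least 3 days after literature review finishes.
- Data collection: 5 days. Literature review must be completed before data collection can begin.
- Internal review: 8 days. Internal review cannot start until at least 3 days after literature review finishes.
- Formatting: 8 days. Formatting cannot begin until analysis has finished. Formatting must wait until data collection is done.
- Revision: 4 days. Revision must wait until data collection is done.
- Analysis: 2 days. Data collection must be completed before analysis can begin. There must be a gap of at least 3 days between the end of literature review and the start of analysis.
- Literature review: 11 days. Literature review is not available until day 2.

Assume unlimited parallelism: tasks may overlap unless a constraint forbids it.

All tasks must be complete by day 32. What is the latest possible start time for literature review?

Nothing follows formatting; the deadline of day 32 is its only limit. It must start by 32 − 8 = day 24.
Since formatting (must start by day 24) depends on it, analysis must finish by day 24. Backing off its 2-day duration gives a latest start of day 22.
Nothing follows revision; the deadline of day 32 is its only limit. It must start by 32 − 4 = day 28.
Data collection must finish in time for analysis (must start by day 22); revision (must start by day 28); formatting (must start by day 24). The tightest is day 22, so data collection must start by 22 − 5 = day 17.
Figure drafting has no dependents, so it just needs to finish by day 32. Starting by 32 − 6 = day 26 achieves that.
Nothing follows internal review; the deadline of day 32 is its only limit. It must start by 32 − 8 = day 24.
For literature review: data collection (must start by day 17); analysis (must start by day 22, minus 3-day gap → day 19); figure drafting (must start by day 26, minus 3-day gap → day 23); internal review (must start by day 24, minus 3-day gap → day 21). The most restrictive is day 17; with an 11-day duration, literature review must start by day 6.

6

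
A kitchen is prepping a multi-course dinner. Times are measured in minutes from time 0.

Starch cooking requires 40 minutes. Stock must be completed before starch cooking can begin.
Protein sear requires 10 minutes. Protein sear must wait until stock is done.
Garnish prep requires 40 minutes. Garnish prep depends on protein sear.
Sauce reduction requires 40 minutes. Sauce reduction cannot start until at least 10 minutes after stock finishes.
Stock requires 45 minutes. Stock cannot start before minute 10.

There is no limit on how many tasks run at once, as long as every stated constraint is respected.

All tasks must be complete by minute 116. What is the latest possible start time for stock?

21

Garnish prep has no dependents, so it just needs to finish by minute 116. Starting by 116 − 40 = minute 76 achieves that.
Protein sear has to be done before garnish prep (must start by minute 76). That means finishing by minute 76, i.e. starting by 76 − 10 = minute 66.
Nothing follows sauce reduction; the deadline of minute 116 is its only limit. It must start by 116 − 40 = minute 76.
Starch cooking has no dependents, so it just needs to finish by minute 116. Starting by 116 − 40 = minute 76 achieves that.
Stock feeds protein sear (must start by minute 66); sauce reduction (must start by minute 76, minus 10-minute gap → minute 66); starch cooking (must start by minute 76). Taking the minimum, stock must finish by minute 66 and start by 66 − 45 = minute 21.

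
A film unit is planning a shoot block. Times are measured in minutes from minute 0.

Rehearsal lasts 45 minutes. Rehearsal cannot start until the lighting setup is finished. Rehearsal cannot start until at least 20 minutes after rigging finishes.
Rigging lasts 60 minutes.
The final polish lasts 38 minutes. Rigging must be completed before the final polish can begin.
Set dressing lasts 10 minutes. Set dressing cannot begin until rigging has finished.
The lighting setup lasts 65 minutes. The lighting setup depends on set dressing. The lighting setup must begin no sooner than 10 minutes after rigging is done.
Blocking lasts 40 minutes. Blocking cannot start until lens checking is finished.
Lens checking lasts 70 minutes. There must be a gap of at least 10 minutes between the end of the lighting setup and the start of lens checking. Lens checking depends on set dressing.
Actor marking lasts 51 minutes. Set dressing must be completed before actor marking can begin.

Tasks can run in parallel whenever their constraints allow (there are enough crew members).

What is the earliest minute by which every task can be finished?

Rigging can start immediately at minute 0; it finishes at minute 60.
The final polish cannot begin until rigging (finishes minute 60). It runs from minute 60 to 60 + 38 = minute 98.
Set dressing cannot begin until rigging (finishes minute 60). It runs from minute 60 to 60 + 10 = minute 70.
Actor marking cannot begin until set dressing (finishes minute 70). It runs from minute 70 to 70 + 51 = minute 121.
The lighting setup cannot start until set dressing (finishes minute 70); rigging (finishes minute 60, plus 10-minute gap → minute 70). The controlling bound is minute 70, so the lighting setup finishes at 70 + 65 = minute 135.
For rehearsal: the lighting setup (finishes minute 135); rigging (finishes minute 60, plus 20-minute gap → minute 80). Taking the maximum gives a start of minute 135, and it finishes at 135 + 45 = minute 180.
Lens checking cannot start until the lighting setup (finishes minute 135, plus 10-minute gap → minute 145); set dressing (finishes minute 70). The controlling bound is minute 145, so lens checking finishes at 145 + 70 = minute 215.
Blocking cannot begin until lens checking (finishes minute 215). It runs from minute 215 to 215 + 40 = minute 255.
All tasks are finished once the last one completes. Finish times: Rigging at 60, Set dressing at 70, The lighting setup at 135, Lens checking at 215, Blocking at 255, Actor marking at 121, Rehearsal at 180, The final polish at 98. The latest is minute 255.

255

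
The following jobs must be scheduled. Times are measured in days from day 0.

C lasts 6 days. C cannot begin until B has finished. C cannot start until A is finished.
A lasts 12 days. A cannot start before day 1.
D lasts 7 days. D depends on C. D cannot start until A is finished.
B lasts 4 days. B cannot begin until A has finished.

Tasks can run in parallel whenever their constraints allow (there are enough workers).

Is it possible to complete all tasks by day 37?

A cannot begin until its own release at day 1. It runs from day 1 to 1 + 12 = day 13.
After A (finishes day 13), B can start at day 13 and finishes at day 17.
C has to wait for B (finishes day 17); A (finishes day 13). The latest of these is day 17, so C runs day 17 to 17 + 6 = day 23.
D has to wait for C (finishes day 23); A (finishes day 13). The latest of these is day 23, so D runs day 23 to 23 + 7 = day 30.
Every task is finished by day 30, which is no later than the deadline of 37, so the schedule is feasible.

Yes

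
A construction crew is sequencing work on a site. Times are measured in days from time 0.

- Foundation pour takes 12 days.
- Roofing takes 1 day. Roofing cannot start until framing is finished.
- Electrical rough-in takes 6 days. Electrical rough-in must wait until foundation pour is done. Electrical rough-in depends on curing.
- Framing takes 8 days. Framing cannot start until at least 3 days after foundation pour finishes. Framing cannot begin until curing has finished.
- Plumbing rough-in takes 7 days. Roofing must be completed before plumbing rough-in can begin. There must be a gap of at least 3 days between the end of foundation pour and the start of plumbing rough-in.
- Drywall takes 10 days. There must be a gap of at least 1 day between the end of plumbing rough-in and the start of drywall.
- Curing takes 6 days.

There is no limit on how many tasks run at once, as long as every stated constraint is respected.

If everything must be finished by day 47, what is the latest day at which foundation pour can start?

Drywall has no dependents, so it just needs to finish by day 47. Starting by 47 − 10 = day 37 achieves that.
Plumbing rough-in feeds into drywall (must start by day 37, minus 1-day gap → day 36); so plumbing rough-in must finish by day 36 and therefore start by day 29.
Roofing feeds into plumbing rough-in (must start by day 29); so roofing must finish by day 29 and therefore start by day 28.
Framing must finish before roofing (must start by day 28). With an 8-day duration, framing must start by 28 − 8 = day 20.
Electrical rough-in must finish by day 47; it takes 6 days, so it must start by 47 − 6 = day 41.
For foundation pour: framing (must start by day 20, minus 3-day gap → day 17); plumbing rough-in (must start by day 29, minus 3-day gap → day 26); electrical rough-in (must start by day 41). The most restrictive is day 17; with a 12-day duration, foundation pour must start by day 5.

5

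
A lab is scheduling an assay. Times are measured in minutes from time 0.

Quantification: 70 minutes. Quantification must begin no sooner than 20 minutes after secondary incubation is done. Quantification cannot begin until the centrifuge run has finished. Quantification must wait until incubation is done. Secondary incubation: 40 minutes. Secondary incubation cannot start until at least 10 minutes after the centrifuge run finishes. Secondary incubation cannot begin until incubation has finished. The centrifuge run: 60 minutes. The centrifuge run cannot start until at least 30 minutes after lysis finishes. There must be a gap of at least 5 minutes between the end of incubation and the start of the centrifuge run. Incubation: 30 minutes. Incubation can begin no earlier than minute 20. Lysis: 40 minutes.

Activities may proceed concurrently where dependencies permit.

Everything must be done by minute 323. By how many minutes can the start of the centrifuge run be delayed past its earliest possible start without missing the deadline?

Incubation cannot begin until its own release at minute 20. It runs from minute 20 to 20 + 30 = minute 50.
Nothing blocks lysis, so it runs from minute 0 to minute 40.
The centrifuge run cannot start until lysis (finishes minute 40, plus 30-minute gap → minute 70); incubation (finishes minute 50, plus 5-minute gap → minute 55). The controlling bound is minute 70, so the centrifuge run finishes at 70 + 60 = minute 130.

Working backward from the deadline:
Nothing follows quantification; the deadline of minute 323 is its only limit. It must start by 323 − 70 = minute 253.
Secondary incubation has to be done before quantification (must start by minute 253, minus 20-minute gap → minute 233). That means finishing by minute 233, i.e. starting by 233 − 40 = minute 193.
The centrifuge run has several dependents: secondary incubation (must start by minute 193, minus 10-minute gap → minute 183); quantification (must start by minute 253). The earliest of those limits is minute 183, so the centrifuge run must start by 183 − 60 = minute 123.
So the centrifuge run can start as early as minute 70 and as late as minute 123, giving 123 − 70 = 53 minutes of slack.

53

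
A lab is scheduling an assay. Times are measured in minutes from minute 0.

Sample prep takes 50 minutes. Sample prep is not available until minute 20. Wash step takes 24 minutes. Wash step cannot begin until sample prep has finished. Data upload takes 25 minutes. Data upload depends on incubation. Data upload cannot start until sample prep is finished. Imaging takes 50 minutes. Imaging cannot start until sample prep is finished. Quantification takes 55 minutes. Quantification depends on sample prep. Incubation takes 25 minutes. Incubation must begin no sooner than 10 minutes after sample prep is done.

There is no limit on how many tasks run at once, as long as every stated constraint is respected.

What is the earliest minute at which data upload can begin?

105

After its own release at minute 20, sample prep can start at minute 20 and finishes at minute 70.
Incubation cannot begin until sample prep (finishes minute 70, plus 10-minute gap → minute 80). It runs from minute 80 to 80 + 25 = minute 105.
Data upload waits on incubation (finishes minute 105); sample prep (finishes minute 70). The latest of these is minute 105, which is the earliest data upload can start.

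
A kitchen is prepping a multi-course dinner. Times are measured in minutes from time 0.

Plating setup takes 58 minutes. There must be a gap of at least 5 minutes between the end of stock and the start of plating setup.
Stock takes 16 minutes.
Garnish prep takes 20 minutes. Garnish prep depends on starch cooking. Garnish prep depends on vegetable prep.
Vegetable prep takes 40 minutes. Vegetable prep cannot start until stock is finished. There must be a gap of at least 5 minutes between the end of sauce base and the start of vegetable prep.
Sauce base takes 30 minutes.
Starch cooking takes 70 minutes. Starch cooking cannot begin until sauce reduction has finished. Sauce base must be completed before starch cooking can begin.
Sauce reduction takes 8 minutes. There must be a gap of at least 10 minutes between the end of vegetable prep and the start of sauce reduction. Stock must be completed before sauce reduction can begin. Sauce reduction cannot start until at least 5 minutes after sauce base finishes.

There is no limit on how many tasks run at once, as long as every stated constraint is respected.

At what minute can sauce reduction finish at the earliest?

93

Sauce base can start immediately at minute 0; it finishes at minute 30.
Nothing blocks stock, so it runs from minute 0 to minute 16.
For vegetable prep: stock (finishes minute 16); sauce base (finishes minute 30, plus 5-minute gap → minute 35). Taking the maximum gives a start of minute 35, and it finishes at 35 + 40 = minute 75.
For sauce reduction: vegetable prep (finishes minute 75, plus 10-minute gap → minute 85); stock (finishes minute 16); sauce base (finishes minute 30, plus 5-minute gap → minute 35). Taking the maximum gives a start of minute 85, and it finishes at 85 + 8 = minute 93.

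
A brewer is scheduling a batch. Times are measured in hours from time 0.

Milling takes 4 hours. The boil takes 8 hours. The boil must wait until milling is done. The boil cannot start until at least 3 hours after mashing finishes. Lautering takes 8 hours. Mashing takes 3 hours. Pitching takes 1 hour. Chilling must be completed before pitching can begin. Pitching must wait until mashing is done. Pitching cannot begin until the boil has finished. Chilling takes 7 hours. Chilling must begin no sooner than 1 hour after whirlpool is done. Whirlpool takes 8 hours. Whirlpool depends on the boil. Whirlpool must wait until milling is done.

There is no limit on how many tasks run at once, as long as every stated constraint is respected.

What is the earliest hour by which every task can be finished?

31

Lautering has no prerequisites, so it starts at hour 0 and finishes at hour 8.
Nothing blocks mashing, so it runs from hour 0 to hour 3.
Milling has no prerequisites, so it starts at hour 0 and finishes at hour 4.
The boil needs all of milling (finishes hour 4); mashing (finishes hour 3, plus 3-hour gap → hour 6). That puts its earliest start at hour 6; it finishes at 6 + 8 = hour 14.
Whirlpool cannot start until the boil (finishes hour 14); milling (finishes hour 4). The controlling bound is hour 14, so whirlpool finishes at 14 + 8 = hour 22.
After whirlpool (finishes hour 22, plus 1-hour gap → hour 23), chilling can start at hour 23 and finishes at hour 30.
Pitching has to wait for chilling (finishes hour 30); mashing (finishes hour 3); the boil (finishes hour 14). The latest of these is hour 30, so pitching runs hour 30 to 30 + 1 = hour 31.
All tasks are finished once the last one completes. Finish times: Milling at 4, Mashing at 3, Lautering at 8, The boil at 14, Whirlpool at 22, Chilling at 30, Pitching at 31. The latest is hour 31.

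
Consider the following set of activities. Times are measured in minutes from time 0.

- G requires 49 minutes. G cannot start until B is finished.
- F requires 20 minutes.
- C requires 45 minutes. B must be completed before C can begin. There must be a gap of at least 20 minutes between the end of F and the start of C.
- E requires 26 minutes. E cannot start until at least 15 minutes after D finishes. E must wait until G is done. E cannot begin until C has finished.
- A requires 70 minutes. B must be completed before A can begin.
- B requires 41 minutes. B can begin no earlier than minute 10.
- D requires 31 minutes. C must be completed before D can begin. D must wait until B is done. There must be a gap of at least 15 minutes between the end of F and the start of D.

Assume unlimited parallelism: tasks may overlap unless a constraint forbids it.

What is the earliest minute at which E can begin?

142

F has no prerequisites, so it starts at minute 0 and finishes at minute 20.
B cannot begin until its own release at minute 10. It runs from minute 10 to 10 + 41 = minute 51.
After B (finishes minute 51), G can start at minute 51 and finishes at minute 100.
C has to wait for B (finishes minute 51); F (finishes minute 20, plus 20-minute gap → minute 40). The latest of these is minute 51, so C runs minute 51 to 51 + 45 = minute 96.
For D: C (finishes minute 96); B (finishes minute 51); F (finishes minute 20, plus 15-minute gap → minute 35). Taking the maximum gives a start of minute 96, and it finishes at 96 + 31 = minute 127.
E waits on D (finishes minute 127, plus 15-minute gap → minute 142); G (finishes minute 100); C (finishes minute 96). The latest of these is minute 142, which is the earliest E can start.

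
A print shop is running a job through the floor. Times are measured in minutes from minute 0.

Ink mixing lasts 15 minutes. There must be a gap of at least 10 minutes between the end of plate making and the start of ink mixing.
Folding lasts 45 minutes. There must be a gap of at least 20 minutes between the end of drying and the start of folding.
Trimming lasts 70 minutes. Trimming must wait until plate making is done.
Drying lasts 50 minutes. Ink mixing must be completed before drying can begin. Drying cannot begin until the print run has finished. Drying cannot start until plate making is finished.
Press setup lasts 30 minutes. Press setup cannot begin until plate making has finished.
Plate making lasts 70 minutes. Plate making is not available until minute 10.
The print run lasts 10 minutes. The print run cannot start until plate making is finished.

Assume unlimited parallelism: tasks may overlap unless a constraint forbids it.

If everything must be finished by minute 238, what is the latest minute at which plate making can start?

To finish by minute 238, folding (duration 45) must start no later than minute 193.
Drying must finish before folding (must start by minute 193, minus 20-minute gap → minute 173). With a 50-minute duration, drying must start by 173 − 50 = minute 123.
Ink mixing feeds into drying (must start by minute 123); so ink mixing must finish by minute 123 and therefore start by minute 108.
Nothing follows press setup; the deadline of minute 238 is its only limit. It must start by 238 − 30 = minute 208.
The print run has to be done before drying (must start by minute 123). That means finishing by minute 123, i.e. starting by 123 − 10 = minute 113.
Trimming has no dependents, so it just needs to finish by minute 238. Starting by 238 − 70 = minute 168 achieves that.
Plate making must finish in time for ink mixing (must start by minute 108, minus 10-minute gap → minute 98); press setup (must start by minute 208); the print run (must start by minute 113); drying (must start by minute 123); trimming (must start by minute 168). The tightest is minute 98, so plate making must start by 98 − 70 = minute 28.

28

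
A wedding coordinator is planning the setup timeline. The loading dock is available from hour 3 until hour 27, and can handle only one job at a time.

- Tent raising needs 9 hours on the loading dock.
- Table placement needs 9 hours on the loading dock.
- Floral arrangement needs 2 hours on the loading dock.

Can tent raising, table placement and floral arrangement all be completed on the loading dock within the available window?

The loading dock window is 27 − 3 = 24 hours.
Running back to back, the jobs need 9 + 9 + 2 = 20 hours on the loading dock.
Since 20 ≤ 24, they fit within the window.

Yes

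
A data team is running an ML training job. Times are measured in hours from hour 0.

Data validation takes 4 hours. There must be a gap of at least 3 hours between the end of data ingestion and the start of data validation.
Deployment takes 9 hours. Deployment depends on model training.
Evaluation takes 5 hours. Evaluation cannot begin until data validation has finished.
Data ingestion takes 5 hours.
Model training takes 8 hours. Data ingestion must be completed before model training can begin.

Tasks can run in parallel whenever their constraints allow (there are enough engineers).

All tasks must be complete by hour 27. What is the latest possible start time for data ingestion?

5

Evaluation must finish by hour 27; it takes 5 hours, so it must start by 27 − 5 = hour 22.
Data validation feeds into evaluation (must start by hour 22); so data validation must finish by hour 22 and therefore start by hour 18.
To finish by hour 27, deployment (duration 9) must start no later than hour 18.
Model training must finish before deployment (must start by hour 18). With an 8-hour duration, model training must start by 18 − 8 = hour 10.
For data ingestion: data validation (must start by hour 18, minus 3-hour gap → hour 15); model training (must start by hour 10). The most restrictive is hour 10; with a 5-hour duration, data ingestion must start by hour 5.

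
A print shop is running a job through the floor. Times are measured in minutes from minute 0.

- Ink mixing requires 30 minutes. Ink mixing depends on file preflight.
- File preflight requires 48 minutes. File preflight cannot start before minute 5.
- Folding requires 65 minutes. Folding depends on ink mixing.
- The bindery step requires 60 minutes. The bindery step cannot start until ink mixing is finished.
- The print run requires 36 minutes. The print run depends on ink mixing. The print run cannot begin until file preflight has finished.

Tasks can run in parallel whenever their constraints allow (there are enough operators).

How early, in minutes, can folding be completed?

148

File preflight cannot begin until its own release at minute 5. It runs from minute 5 to 5 + 48 = minute 53.
Ink mixing cannot begin until file preflight (finishes minute 53). It runs from minute 53 to 53 + 30 = minute 83.
After ink mixing (finishes minute 83), folding can start at minute 83 and finishes at minute 148.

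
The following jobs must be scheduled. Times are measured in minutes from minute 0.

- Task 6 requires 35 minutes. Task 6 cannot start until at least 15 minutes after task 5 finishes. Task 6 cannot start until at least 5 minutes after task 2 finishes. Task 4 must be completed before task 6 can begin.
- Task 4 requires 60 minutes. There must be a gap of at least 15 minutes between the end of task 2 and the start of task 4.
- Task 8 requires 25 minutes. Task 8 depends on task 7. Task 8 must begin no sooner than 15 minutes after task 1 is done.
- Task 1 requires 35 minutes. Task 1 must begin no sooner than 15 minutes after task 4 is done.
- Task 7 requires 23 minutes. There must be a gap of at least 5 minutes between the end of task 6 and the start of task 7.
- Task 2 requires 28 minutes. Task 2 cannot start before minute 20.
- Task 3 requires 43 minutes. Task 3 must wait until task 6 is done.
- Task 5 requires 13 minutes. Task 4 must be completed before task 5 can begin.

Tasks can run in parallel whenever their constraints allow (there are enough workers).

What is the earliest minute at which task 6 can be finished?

186

After its own release at minute 20, task 2 can start at minute 20 and finishes at minute 48.
Task 4 cannot begin until task 2 (finishes minute 48, plus 15-minute gap → minute 63). It runs from minute 63 to 63 + 60 = minute 123.
After task 4 (finishes minute 123), task 5 can start at minute 123 and finishes at minute 136.
Task 6 cannot start until task 5 (finishes minute 136, plus 15-minute gap → minute 151); task 2 (finishes minute 48, plus 5-minute gap → minute 53); task 4 (finishes minute 123). The controlling bound is minute 151, so task 6 finishes at 151 + 35 = minute 186.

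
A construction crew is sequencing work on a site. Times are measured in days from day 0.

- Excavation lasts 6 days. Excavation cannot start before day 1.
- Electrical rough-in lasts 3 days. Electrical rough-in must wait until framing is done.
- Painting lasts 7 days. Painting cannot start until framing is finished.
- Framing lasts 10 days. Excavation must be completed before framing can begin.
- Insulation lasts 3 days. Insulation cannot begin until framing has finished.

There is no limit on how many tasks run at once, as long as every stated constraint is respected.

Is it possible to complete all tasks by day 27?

Yes

After its own release at day 1, excavation can start at day 1 and finishes at day 7.
After excavation (finishes day 7), framing can start at day 7 and finishes at day 17.
Painting waits on framing (finishes day 17), so it starts at day 17 and finishes at 17 + 7 = day 24.
After framing (finishes day 17), insulation can start at day 17 and finishes at day 20.
Electrical rough-in cannot begin until framing (finishes day 17). It runs from day 17 to 17 + 3 = day 20.
Every task is finished by day 24, which is no later than the deadline of 27, so the schedule is feasible.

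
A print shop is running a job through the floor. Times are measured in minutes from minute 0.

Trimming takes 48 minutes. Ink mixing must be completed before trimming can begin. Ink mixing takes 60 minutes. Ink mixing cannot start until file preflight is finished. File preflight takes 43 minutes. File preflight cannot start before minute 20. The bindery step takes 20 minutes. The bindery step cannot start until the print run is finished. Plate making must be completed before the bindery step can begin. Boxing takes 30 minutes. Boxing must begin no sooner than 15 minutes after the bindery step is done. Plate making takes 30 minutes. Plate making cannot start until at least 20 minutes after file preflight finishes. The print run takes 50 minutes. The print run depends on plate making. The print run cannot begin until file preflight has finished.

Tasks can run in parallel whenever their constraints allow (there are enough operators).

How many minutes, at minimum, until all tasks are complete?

File preflight cannot begin until its own release at minute 20. It runs from minute 20 to 20 + 43 = minute 63.
Ink mixing cannot begin until file preflight (finishes minute 63). It runs from minute 63 to 63 + 60 = minute 123.
After ink mixing (finishes minute 123), trimming can start at minute 123 and finishes at minute 171.
After file preflight (finishes minute 63, plus 20-minute gap → minute 83), plate making can start at minute 83 and finishes at minute 113.
The print run has to wait for plate making (finishes minute 113); file preflight (finishes minute 63). The latest of these is minute 113, so the print run runs minute 113 to 113 + 50 = minute 163.
The bindery step needs all of the print run (finishes minute 163); plate making (finishes minute 113). That puts its earliest start at minute 163; it finishes at 163 + 20 = minute 183.
After the bindery step (finishes minute 183, plus 15-minute gap → minute 198), boxing can start at minute 198 and finishes at minute 228.
All tasks are finished once the last one completes. Finish times: File preflight at 63, Plate making at 113, Ink mixing at 123, The print run at 163, Trimming at 171, The bindery step at 183, Boxing at 228. The latest is minute 228.

228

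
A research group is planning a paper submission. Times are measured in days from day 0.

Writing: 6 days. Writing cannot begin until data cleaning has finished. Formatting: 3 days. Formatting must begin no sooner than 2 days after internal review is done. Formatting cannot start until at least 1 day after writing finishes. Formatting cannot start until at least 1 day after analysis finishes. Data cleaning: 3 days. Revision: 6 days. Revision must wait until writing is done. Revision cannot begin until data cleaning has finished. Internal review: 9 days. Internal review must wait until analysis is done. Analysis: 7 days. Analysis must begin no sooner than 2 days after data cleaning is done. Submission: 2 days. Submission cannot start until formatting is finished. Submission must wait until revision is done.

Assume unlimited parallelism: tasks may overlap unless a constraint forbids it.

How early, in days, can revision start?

Data cleaning has no prerequisites, so it starts at day 0 and finishes at day 3.
Writing waits on data cleaning (finishes day 3), so it starts at day 3 and finishes at 3 + 6 = day 9.
Revision waits on writing (finishes day 9); data cleaning (finishes day 3). The latest of these is day 9, which is the earliest revision can start.

9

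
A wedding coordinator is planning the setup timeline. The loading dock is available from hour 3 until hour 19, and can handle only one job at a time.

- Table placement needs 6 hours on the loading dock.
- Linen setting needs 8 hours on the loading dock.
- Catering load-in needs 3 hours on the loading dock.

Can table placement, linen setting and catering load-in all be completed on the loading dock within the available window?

The loading dock window is 19 − 3 = 16 hours.
Running back to back, the jobs need 6 + 8 + 3 = 17 hours on the loading dock.
Since 17 > 16, they cannot all fit.

No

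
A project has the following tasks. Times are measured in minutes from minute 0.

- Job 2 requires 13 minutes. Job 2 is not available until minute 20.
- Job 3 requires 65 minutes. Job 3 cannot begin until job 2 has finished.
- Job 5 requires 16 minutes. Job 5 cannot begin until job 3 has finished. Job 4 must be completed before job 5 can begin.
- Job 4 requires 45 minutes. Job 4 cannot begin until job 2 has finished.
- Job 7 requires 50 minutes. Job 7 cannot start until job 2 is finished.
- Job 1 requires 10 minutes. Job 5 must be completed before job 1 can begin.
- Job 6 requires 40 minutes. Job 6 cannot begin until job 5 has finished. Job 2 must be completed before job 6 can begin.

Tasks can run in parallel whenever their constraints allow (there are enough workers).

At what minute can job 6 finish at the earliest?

Job 2 waits on its own release at minute 20, so it starts at minute 20 and finishes at 20 + 13 = minute 33.
Job 4 waits on job 2 (finishes minute 33), so it starts at minute 33 and finishes at 33 + 45 = minute 78.
Job 3 waits on job 2 (finishes minute 33), so it starts at minute 33 and finishes at 33 + 65 = minute 98.
Job 5 has to wait for job 3 (finishes minute 98); job 4 (finishes minute 78). The latest of these is minute 98, so job 5 runs minute 98 to 98 + 16 = minute 114.
Job 6 cannot start until job 5 (finishes minute 114); job 2 (finishes minute 33). The controlling bound is minute 114, so job 6 finishes at 114 + 40 = minute 154.

154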